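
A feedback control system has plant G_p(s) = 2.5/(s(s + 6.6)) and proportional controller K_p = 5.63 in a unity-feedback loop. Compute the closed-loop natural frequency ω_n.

1 + K_p·G_p(s) = 0 gives s² + 6.6s + 14.07 = 0.
So ω_n² = 14.07 ⇒ ω_n = 3.752 rad/s, and ζ = 6.6/(2ω_n) = 0.88.

ω_n = 3.75 rad/s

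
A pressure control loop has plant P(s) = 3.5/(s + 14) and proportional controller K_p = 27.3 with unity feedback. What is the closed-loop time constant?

τ = 0.00913 s

Closed-loop transfer function: T(s) = K_p·P(s)/(1 + K_p·P(s)) = 95.55/(s + 14 + 95.55) = 95.55/(s + 109.5).
Time constant τ = 1/109.5 = 0.00913 s.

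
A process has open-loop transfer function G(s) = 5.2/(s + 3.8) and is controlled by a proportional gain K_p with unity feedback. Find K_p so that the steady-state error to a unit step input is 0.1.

For a type-0 loop with proportional control, e_ss = 1/(1 + K_p·G(0)).
G(0) = 1.368. Require 1/(1 + K_p·1.368) = 0.1, so 1 + 1.368·K_p = 10.
K_p = (10 − 1)/1.368 = 6.58.

K_p = 6.58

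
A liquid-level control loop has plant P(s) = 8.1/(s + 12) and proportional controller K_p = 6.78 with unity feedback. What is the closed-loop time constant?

Closed-loop transfer function: T(s) = K_p·P(s)/(1 + K_p·P(s)) = 54.92/(s + 12 + 54.92) = 54.92/(s + 66.92).
Time constant τ = 1/66.92 = 0.0149 s.

τ = 0.0149 s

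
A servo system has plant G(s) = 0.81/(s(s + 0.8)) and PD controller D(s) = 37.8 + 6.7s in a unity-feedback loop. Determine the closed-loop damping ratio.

ζ = 0.563

Forward path: (37.8 + 6.7s)·0.81/(s(s+0.8)). The closed-loop characteristic equation is s² + (0.8 + 0.81·6.7)s + 0.81·37.8 = 0.
That is s² + 6.227s + 30.62 = 0, so ω_n = 5.533 rad/s and ζ = 6.227/(2·5.533) = 0.5627.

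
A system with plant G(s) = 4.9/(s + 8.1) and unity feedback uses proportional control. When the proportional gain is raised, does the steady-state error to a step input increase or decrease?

decrease

e_ss = 1/(1 + K_p·G(0)); a larger K_p raises the denominator, so e_ss decreases.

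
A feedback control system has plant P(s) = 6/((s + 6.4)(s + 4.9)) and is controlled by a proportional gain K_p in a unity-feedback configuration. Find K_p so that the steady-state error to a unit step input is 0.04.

K_p = 125

The loop is type 0, so e_ss(step) = 1/(1 + K_pos) with K_pos = K_p·P(0).
P(0) = 0.1913. Require 1/(1 + K_p·0.1913) = 0.04, so 1 + 0.1913·K_p = 25.
K_p = (25 − 1)/0.1913 = 125.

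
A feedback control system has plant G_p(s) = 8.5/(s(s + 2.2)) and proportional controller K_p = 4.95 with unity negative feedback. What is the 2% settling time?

T_s ≈ 3.64 s

The closed-loop denominator s² + 2.2s + 42.08 gives ω_n = √42.08 = 6.487 and ζ = 2.2/(2ω_n) = 0.1696.
2% settling time T_s ≈ 4/(ζω_n) = 4/1.1 = 3.64 s.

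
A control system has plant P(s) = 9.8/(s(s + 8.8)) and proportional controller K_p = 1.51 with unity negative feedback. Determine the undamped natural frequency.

ω_n = 3.85 rad/s

With unity feedback the closed-loop characteristic equation is s² + 8.8s + 1.51·9.8 = s² + 8.8s + 14.8 = 0.
So ω_n² = 14.8 ⇒ ω_n = 3.847 rad/s, and ζ = 8.8/(2ω_n) = 1.14.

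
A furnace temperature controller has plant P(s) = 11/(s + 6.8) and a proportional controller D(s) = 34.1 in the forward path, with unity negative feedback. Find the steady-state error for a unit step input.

The loop is type 0. Static position error constant K_pos = D(0)·P(0) = 34.1·1.618 = 55.16.
Steady-state error to a unit step: e_ss = 1/(1+K_pos) = 1/56.16 = 0.0178.

0.0178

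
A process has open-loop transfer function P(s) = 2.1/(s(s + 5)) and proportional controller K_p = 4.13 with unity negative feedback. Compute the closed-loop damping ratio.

1 + K_p·P(s) = 0 gives s² + 5s + 8.673 = 0.
Matching s² + 2ζω_n s + ω_n²: ω_n = √8.673 = 2.945 rad/s and 2ζω_n = 5, so ζ = 5/(2·2.945) = 0.849.

ζ = 0.849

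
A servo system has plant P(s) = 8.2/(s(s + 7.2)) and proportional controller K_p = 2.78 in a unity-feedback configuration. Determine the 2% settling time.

From 1 + K_pP(s) = 0: s² + 7.2s + 22.8 = 0 ⇒ ω_n = 4.775, ζ = 0.754.
2% settling time T_s ≈ 4/(ζω_n) = 4/3.6 = 1.11 s.

T_s ≈ 1.11 s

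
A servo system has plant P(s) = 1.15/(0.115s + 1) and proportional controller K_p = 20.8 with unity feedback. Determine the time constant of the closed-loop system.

τ = 0.00461 s

Closed loop: T(s) = K_p·P/(1+K_p·P) = 23.92/(0.115s + 1 + 23.92), with pole at s = −(1 + 23.92)/0.115 = −216.7.
Closed-loop time constant τ = 1/216.7 = 0.00461 s.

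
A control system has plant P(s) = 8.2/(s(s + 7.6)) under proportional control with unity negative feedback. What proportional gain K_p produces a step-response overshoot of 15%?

K_p = 6.59

From %OS = 100·exp(−πζ/√(1−ζ²)) = 15%, ζ = −ln(0.15)/√(π²+ln²(0.15)) = 0.5169.
Characteristic equation s² + 7.6s + 8.2K_p = 0 gives ζ = 7.6/(2√(8.2K_p)).
Setting ζ = 0.5169: √(8.2K_p) = 7.6/(2·0.5169) = 7.351, so K_p = 54.04/8.2 = 6.59.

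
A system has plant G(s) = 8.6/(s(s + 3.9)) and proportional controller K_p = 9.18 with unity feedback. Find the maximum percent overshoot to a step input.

Closed-loop characteristic equation: s² + 3.9s + 78.95 = 0, so ω_n = 8.885 rad/s and ζ = 3.9/(2·8.885) = 0.2195.
%OS = 100·exp(−πζ/√(1−ζ²)) = 100·exp(−π·0.2195/√0.9518) = 49.3%.

49.3%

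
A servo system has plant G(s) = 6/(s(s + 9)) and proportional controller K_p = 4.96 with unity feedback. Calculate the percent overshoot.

1.02%

The closed-loop denominator s² + 9s + 29.76 gives ω_n = √29.76 = 5.455 and ζ = 9/(2ω_n) = 0.8249.
%OS = 100·exp(−πζ/√(1−ζ²)) = 100·exp(−π·0.8249/√0.3196) = 1.02%.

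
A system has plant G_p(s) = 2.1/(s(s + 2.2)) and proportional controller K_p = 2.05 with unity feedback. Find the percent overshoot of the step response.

14%

The closed-loop denominator s² + 2.2s + 4.305 gives ω_n = √4.305 = 2.075 and ζ = 2.2/(2ω_n) = 0.5302.
%OS = 100·exp(−πζ/√(1−ζ²)) = 100·exp(−π·0.5302/√0.7189) = 14%.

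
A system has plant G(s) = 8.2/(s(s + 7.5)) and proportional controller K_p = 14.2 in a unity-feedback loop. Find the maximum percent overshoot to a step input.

31.2%

Closed-loop characteristic equation: s² + 7.5s + 116.4 = 0, so ω_n = 10.79 rad/s and ζ = 7.5/(2·10.79) = 0.3475.
%OS = 100·exp(−πζ/√(1−ζ²)) = 100·exp(−π·0.3475/√0.8792) = 31.2%.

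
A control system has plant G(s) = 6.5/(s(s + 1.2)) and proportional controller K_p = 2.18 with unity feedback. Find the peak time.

From 1 + K_pG(s) = 0: s² + 1.2s + 14.17 = 0 ⇒ ω_n = 3.764, ζ = 0.1594.
Damped frequency ω_d = ω_n√(1−ζ²) = 3.716 rad/s, so peak time T_p = π/ω_d = 0.845 s.

T_p = 0.845 s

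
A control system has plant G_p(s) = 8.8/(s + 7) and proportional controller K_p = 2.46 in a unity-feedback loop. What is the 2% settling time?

Closed-loop transfer function: T(s) = K_p·G_p(s)/(1 + K_p·G_p(s)) = 21.65/(s + 7 + 21.65) = 21.65/(s + 28.65).
Time constant τ = 1/28.65 = 0.03491 s, so the 2% settling time is about 4τ = 0.14 s.

T_s ≈ 0.14 s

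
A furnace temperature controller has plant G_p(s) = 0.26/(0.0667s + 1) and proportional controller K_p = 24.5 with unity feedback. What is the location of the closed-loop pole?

s = -110.5

Closed loop: T(s) = K_p·G_p/(1+K_p·G_p) = 6.37/(0.0667s + 1 + 6.37), with pole at s = −(1 + 6.37)/0.0667 = −110.5.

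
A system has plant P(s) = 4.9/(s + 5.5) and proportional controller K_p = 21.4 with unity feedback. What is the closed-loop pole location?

s = -110.4

Closed-loop transfer function: T(s) = K_p·P(s)/(1 + K_p·P(s)) = 104.9/(s + 5.5 + 104.9) = 104.9/(s + 110.4).
The closed-loop pole is at s = −110.4.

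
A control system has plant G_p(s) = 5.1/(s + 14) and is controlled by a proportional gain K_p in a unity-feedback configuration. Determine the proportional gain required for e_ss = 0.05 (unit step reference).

K_p = 52.2

Steady-state error for a unit step on this type-0 loop is 1/(1 + K_p·G_p(0)).
G_p(0) = 0.3643. Require 1/(1 + K_p·0.3643) = 0.05, so 1 + 0.3643·K_p = 20.
K_p = (20 − 1)/0.3643 = 52.2.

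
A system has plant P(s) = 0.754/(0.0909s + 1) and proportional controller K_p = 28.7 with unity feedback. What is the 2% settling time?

T_s ≈ 0.0161 s

Closed loop: T(s) = K_p·P/(1+K_p·P) = 21.64/(0.0909s + 1 + 21.64), with pole at s = −(1 + 21.64)/0.0909 = −249.1.
τ = 1/249.1 = 0.004015 s, so 2% settling time ≈ 4τ = 0.0161 s.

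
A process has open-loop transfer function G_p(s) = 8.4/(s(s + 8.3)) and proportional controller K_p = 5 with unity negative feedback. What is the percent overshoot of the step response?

7.29%

From 1 + K_pG_p(s) = 0: s² + 8.3s + 42 = 0 ⇒ ω_n = 6.481, ζ = 0.6404.
%OS = 100·exp(−πζ/√(1−ζ²)) = 100·exp(−π·0.6404/√0.5899) = 7.29%.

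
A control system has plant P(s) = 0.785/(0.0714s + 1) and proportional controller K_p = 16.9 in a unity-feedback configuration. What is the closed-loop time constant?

τ = 0.005 s

Closed loop: T(s) = K_p·P/(1+K_p·P) = 13.27/(0.0714s + 1 + 13.27), with pole at s = −(1 + 13.27)/0.0714 = −199.8.
Closed-loop time constant τ = 1/199.8 = 0.005 s.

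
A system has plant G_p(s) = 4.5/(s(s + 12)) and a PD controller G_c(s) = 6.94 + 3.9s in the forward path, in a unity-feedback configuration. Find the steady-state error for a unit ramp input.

The loop has one pole at the origin (type 1). Velocity error constant K_v = lim_{s→0} s·G_c(s)G_p(s) = 6.94·4.5/12 = 2.603.
Steady-state error to a unit ramp: e_ss = 1/K_v = 0.384.

0.384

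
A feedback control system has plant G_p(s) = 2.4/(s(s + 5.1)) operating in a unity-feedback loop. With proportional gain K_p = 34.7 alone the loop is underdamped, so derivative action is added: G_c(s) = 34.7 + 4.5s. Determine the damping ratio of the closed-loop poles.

ζ = 0.871

Forward path: (34.7 + 4.5s)·2.4/(s(s+5.1)). The closed-loop characteristic equation is s² + (5.1 + 2.4·4.5)s + 2.4·34.7 = 0.
That is s² + 15.9s + 83.28 = 0, so ω_n = 9.126 rad/s and ζ = 15.9/(2·9.126) = 0.8712.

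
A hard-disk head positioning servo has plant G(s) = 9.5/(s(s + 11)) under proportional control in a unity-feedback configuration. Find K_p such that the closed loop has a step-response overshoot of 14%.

From %OS = 100·exp(−πζ/√(1−ζ²)) = 14%, ζ = −ln(0.14)/√(π²+ln²(0.14)) = 0.5305.
Characteristic equation s² + 11s + 9.5K_p = 0 gives ζ = 11/(2√(9.5K_p)).
Setting ζ = 0.5305: √(9.5K_p) = 11/(2·0.5305) = 10.37, so K_p = 107.5/9.5 = 11.3.

K_p = 11.3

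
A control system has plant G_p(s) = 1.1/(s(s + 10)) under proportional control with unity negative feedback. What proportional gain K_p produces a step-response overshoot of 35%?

From %OS = 100·exp(−πζ/√(1−ζ²)) = 35%, ζ = −ln(0.35)/√(π²+ln²(0.35)) = 0.3169.
Characteristic equation s² + 10s + 1.1K_p = 0 gives ζ = 10/(2√(1.1K_p)).
Setting ζ = 0.3169: √(1.1K_p) = 10/(2·0.3169) = 15.78, so K_p = 248.9/1.1 = 226.

K_p = 226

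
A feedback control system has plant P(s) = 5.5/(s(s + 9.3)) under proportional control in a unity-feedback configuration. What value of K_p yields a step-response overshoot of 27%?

K_p = 26.6

From %OS = 100·exp(−πζ/√(1−ζ²)) = 27%, ζ = −ln(0.27)/√(π²+ln²(0.27)) = 0.3847.
Characteristic equation s² + 9.3s + 5.5K_p = 0 gives ζ = 9.3/(2√(5.5K_p)).
Setting ζ = 0.3847: √(5.5K_p) = 9.3/(2·0.3847) = 12.09, so K_p = 146.1/5.5 = 26.6.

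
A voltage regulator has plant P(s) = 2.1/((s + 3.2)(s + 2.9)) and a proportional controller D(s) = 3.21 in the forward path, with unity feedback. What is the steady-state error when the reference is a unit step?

The loop is type 0. Static position error constant K_pos = D(0)·P(0) = 3.21·0.2263 = 0.7264.
Steady-state error to a unit step: e_ss = 1/(1+K_pos) = 1/1.726 = 0.579.

0.579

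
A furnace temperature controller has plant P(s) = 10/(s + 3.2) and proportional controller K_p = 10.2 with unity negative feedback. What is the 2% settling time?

T_s ≈ 0.038 s

Closed-loop transfer function: T(s) = K_p·P(s)/(1 + K_p·P(s)) = 102/(s + 3.2 + 102) = 102/(s + 105.2).
Time constant τ = 1/105.2 = 0.009506 s, so the 2% settling time is about 4τ = 0.038 s.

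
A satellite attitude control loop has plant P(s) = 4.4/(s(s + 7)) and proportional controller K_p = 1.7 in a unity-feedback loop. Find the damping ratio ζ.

1 + K_p·P(s) = 0 gives s² + 7s + 7.48 = 0.
Matching s² + 2ζω_n s + ω_n²: ω_n = √7.48 = 2.735 rad/s and 2ζω_n = 7, so ζ = 7/(2·2.735) = 1.28.

ζ = 1.28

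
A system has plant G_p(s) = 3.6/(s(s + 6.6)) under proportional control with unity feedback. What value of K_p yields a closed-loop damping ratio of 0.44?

K_p = 15.6

Closed-loop characteristic equation: s² + 6.6s + K_p·3.6 = 0.
So ω_n = √(3.6K_p) and 2ζω_n = 6.6, giving ζ = 6.6/(2√(3.6K_p)).
Setting ζ = 0.44: √(3.6K_p) = 6.6/(2·0.44) = 7.5, so K_p = 56.25/3.6 = 15.6.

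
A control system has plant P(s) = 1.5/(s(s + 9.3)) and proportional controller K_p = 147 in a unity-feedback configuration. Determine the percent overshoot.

Closed-loop characteristic equation: s² + 9.3s + 220.5 = 0, so ω_n = 14.85 rad/s and ζ = 9.3/(2·14.85) = 0.3131.
%OS = 100·exp(−πζ/√(1−ζ²)) = 100·exp(−π·0.3131/√0.9019) = 35.5%.

35.5%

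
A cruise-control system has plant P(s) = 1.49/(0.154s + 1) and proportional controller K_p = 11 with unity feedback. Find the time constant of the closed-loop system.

τ = 0.00886 s

Closed loop: T(s) = K_p·P/(1+K_p·P) = 16.39/(0.154s + 1 + 16.39), with pole at s = −(1 + 16.39)/0.154 = −112.9.
Closed-loop time constant τ = 1/112.9 = 0.00886 s.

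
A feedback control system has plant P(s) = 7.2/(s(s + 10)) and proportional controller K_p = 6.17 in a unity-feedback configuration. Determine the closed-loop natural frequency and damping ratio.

1 + K_p·P(s) = 0 gives s² + 10s + 44.42 = 0.
Matching s² + 2ζω_n s + ω_n²: ω_n = √44.42 = 6.665 rad/s and 2ζω_n = 10, so ζ = 10/(2·6.665) = 0.75.

ω_n = 6.67 rad/s, ζ = 0.75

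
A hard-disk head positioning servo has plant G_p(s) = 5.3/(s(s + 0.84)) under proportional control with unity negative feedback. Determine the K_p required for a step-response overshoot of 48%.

From %OS = 100·exp(−πζ/√(1−ζ²)) = 48%, ζ = −ln(0.48)/√(π²+ln²(0.48)) = 0.2275.
Characteristic equation s² + 0.84s + 5.3K_p = 0 gives ζ = 0.84/(2√(5.3K_p)).
Setting ζ = 0.2275: √(5.3K_p) = 0.84/(2·0.2275) = 1.846, so K_p = 3.408/5.3 = 0.643.

K_p = 0.643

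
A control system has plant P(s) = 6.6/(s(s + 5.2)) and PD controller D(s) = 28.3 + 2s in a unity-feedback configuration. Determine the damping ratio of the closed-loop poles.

ζ = 0.673

Forward path: (28.3 + 2s)·6.6/(s(s+5.2)). The closed-loop characteristic equation is s² + (5.2 + 6.6·2)s + 6.6·28.3 = 0.
That is s² + 18.4s + 186.8 = 0, so ω_n = 13.67 rad/s and ζ = 18.4/(2·13.67) = 0.6732.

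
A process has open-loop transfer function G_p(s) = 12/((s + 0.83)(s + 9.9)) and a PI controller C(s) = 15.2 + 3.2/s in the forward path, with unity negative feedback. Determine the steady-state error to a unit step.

The open loop C(s)G_p(s) has a pole at the origin (type 1), so the static position error constant is infinite and e_ss = 1/(1+∞) = 0.

0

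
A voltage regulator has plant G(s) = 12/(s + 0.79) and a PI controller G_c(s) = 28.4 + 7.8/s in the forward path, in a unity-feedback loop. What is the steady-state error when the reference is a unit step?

0

The open loop G_c(s)G(s) has a pole at the origin (type 1), so the static position error constant is infinite and e_ss = 1/(1+∞) = 0.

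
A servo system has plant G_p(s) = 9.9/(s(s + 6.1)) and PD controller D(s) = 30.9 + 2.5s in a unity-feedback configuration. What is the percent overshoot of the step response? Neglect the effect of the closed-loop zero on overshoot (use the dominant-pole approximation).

Forward path: (30.9 + 2.5s)·9.9/(s(s+6.1)). The closed-loop characteristic equation is s² + (6.1 + 9.9·2.5)s + 9.9·30.9 = 0.
That is s² + 30.85s + 305.9 = 0, so ω_n = 17.49 rad/s and ζ = 30.85/(2·17.49) = 0.8819.
%OS = 100·exp(−πζ/√(1−ζ²)) = 0.28%.

0.28%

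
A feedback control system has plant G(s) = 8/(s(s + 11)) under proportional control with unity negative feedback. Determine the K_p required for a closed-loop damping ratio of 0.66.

K_p = 8.68

Closed-loop characteristic equation: s² + 11s + K_p·8 = 0.
So ω_n = √(8K_p) and 2ζω_n = 11, giving ζ = 11/(2√(8K_p)).
Setting ζ = 0.66: √(8K_p) = 11/(2·0.66) = 8.333, so K_p = 69.44/8 = 8.68.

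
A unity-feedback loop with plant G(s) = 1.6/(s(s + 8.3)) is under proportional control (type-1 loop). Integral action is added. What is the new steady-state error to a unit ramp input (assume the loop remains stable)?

The integrator raises the loop to type 2, so K_v → ∞ and e_ss to a ramp is zero.

0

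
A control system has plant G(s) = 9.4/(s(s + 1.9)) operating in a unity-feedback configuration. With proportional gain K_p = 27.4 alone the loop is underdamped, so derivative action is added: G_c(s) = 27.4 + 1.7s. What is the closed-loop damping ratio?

Forward path: (27.4 + 1.7s)·9.4/(s(s+1.9)). The closed-loop characteristic equation is s² + (1.9 + 9.4·1.7)s + 9.4·27.4 = 0.
That is s² + 17.88s + 257.6 = 0, so ω_n = 16.05 rad/s and ζ = 17.88/(2·16.05) = 0.5571.

ζ = 0.557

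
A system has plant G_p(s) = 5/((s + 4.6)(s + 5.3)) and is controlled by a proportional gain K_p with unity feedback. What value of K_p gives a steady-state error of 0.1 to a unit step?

K_p = 43.9

Steady-state error for a unit step on this type-0 loop is 1/(1 + K_p·G_p(0)).
G_p(0) = 0.2051. Require 1/(1 + K_p·0.2051) = 0.1, so 1 + 0.2051·K_p = 10.
K_p = (10 − 1)/0.2051 = 43.9.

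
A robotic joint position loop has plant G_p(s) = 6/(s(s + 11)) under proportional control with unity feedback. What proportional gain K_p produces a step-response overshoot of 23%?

K_p = 28.1

From %OS = 100·exp(−πζ/√(1−ζ²)) = 23%, ζ = −ln(0.23)/√(π²+ln²(0.23)) = 0.4237.
Characteristic equation s² + 11s + 6K_p = 0 gives ζ = 11/(2√(6K_p)).
Setting ζ = 0.4237: √(6K_p) = 11/(2·0.4237) = 12.98, so K_p = 168.5/6 = 28.1.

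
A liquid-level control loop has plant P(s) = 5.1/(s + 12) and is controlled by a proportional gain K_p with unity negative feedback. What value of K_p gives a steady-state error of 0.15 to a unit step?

Steady-state error for a unit step on this type-0 loop is 1/(1 + K_p·P(0)).
P(0) = 0.425. Require 1/(1 + K_p·0.425) = 0.15, so 1 + 0.425·K_p = 6.667.
K_p = (6.667 − 1)/0.425 = 13.3.

K_p = 13.3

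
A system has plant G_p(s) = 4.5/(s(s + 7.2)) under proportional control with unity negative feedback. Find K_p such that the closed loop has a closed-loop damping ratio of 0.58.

K_p = 8.56

Closed-loop characteristic equation: s² + 7.2s + K_p·4.5 = 0.
So ω_n = √(4.5K_p) and 2ζω_n = 7.2, giving ζ = 7.2/(2√(4.5K_p)).
Setting ζ = 0.58: √(4.5K_p) = 7.2/(2·0.58) = 6.207, so K_p = 38.53/4.5 = 8.56.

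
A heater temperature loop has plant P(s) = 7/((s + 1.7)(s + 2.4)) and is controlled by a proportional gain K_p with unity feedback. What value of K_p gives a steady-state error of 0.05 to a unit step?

Steady-state error for a unit step on this type-0 loop is 1/(1 + K_p·P(0)).
P(0) = 1.716. Require 1/(1 + K_p·1.716) = 0.05, so 1 + 1.716·K_p = 20.
K_p = (20 − 1)/1.716 = 11.1.

K_p = 11.1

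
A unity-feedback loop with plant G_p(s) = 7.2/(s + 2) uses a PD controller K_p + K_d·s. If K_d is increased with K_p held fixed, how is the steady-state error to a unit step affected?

K_d affects only the transient (the s-coefficient); the DC loop gain, and hence e_ss, depends only on K_p.

unchanged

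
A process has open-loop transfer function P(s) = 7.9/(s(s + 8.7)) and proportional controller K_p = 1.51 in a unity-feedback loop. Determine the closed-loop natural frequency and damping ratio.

The closed-loop denominator is s(s+8.7) + 1.51·7.9 = s² + 8.7s + 11.93.
So ω_n² = 11.93 ⇒ ω_n = 3.454 rad/s, and ζ = 8.7/(2ω_n) = 1.26.

ω_n = 3.45 rad/s, ζ = 1.26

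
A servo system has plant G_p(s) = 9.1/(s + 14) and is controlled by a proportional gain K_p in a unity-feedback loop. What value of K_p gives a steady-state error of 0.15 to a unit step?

K_p = 8.72

Steady-state error for a unit step on this type-0 loop is 1/(1 + K_p·G_p(0)).
G_p(0) = 0.65. Require 1/(1 + K_p·0.65) = 0.15, so 1 + 0.65·K_p = 6.667.
K_p = (6.667 − 1)/0.65 = 8.72.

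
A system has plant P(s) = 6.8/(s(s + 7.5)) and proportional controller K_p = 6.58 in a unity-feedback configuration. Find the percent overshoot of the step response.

11.9%

Closed-loop characteristic equation: s² + 7.5s + 44.74 = 0, so ω_n = 6.689 rad/s and ζ = 7.5/(2·6.689) = 0.5606.
%OS = 100·exp(−πζ/√(1−ζ²)) = 100·exp(−π·0.5606/√0.6857) = 11.9%.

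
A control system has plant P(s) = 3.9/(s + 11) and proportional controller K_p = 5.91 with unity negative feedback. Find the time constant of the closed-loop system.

Closed-loop transfer function: T(s) = K_p·P(s)/(1 + K_p·P(s)) = 23.05/(s + 11 + 23.05) = 23.05/(s + 34.05).
Time constant τ = 1/34.05 = 0.0294 s.

τ = 0.0294 s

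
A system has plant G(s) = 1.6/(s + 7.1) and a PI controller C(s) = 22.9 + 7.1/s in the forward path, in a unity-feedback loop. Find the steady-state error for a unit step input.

The open loop C(s)G(s) has a pole at the origin (type 1), so the static position error constant is infinite and e_ss = 1/(1+∞) = 0.

0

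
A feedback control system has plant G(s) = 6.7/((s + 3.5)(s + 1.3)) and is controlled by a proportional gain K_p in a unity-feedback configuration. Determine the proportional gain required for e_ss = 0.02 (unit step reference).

K_p = 33.3

Steady-state error for a unit step on this type-0 loop is 1/(1 + K_p·G(0)).
G(0) = 1.473. Require 1/(1 + K_p·1.473) = 0.02, so 1 + 1.473·K_p = 50.
K_p = (50 − 1)/1.473 = 33.3.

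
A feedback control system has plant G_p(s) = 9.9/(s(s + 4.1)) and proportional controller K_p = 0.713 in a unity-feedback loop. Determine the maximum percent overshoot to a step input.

2.21%

Closed-loop characteristic equation: s² + 4.1s + 7.059 = 0, so ω_n = 2.657 rad/s and ζ = 4.1/(2·2.657) = 0.7716.
%OS = 100·exp(−πζ/√(1−ζ²)) = 100·exp(−π·0.7716/√0.4046) = 2.21%.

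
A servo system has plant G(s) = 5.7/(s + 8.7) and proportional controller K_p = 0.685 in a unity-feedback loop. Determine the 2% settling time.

T_s ≈ 0.317 s

Closed-loop transfer function: T(s) = K_p·G(s)/(1 + K_p·G(s)) = 3.905/(s + 8.7 + 3.905) = 3.905/(s + 12.6).
Time constant τ = 1/12.6 = 0.07934 s, so the 2% settling time is about 4τ = 0.317 s.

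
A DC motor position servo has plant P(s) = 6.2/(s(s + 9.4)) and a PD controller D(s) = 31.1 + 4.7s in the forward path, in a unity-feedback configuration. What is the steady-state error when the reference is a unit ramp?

0.0488

The loop has one pole at the origin (type 1). Velocity error constant K_v = lim_{s→0} s·D(s)P(s) = 31.1·6.2/9.4 = 20.51.
Steady-state error to a unit ramp: e_ss = 1/K_v = 0.0488.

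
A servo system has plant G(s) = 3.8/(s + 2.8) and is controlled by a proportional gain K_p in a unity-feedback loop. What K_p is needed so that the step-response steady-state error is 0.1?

K_p = 6.63

For a type-0 loop with proportional control, e_ss = 1/(1 + K_p·G(0)).
G(0) = 1.357. Require 1/(1 + K_p·1.357) = 0.1, so 1 + 1.357·K_p = 10.
K_p = (10 − 1)/1.357 = 6.63.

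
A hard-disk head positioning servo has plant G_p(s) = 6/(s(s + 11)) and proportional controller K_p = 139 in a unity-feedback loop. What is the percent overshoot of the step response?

54.4%

From 1 + K_pG_p(s) = 0: s² + 11s + 834 = 0 ⇒ ω_n = 28.88, ζ = 0.1904.
%OS = 100·exp(−πζ/√(1−ζ²)) = 100·exp(−π·0.1904/√0.9637) = 54.4%.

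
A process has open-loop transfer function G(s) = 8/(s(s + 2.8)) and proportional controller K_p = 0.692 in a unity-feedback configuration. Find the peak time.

The closed-loop denominator s² + 2.8s + 5.536 gives ω_n = √5.536 = 2.353 and ζ = 2.8/(2ω_n) = 0.595.
Damped frequency ω_d = ω_n√(1−ζ²) = 1.891 rad/s, so peak time T_p = π/ω_d = 1.66 s.

T_p = 1.66 s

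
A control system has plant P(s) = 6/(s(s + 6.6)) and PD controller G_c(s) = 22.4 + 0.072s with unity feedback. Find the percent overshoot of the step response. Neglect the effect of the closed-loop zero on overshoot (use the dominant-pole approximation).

Forward path: (22.4 + 0.072s)·6/(s(s+6.6)). The closed-loop characteristic equation is s² + (6.6 + 6·0.072)s + 6·22.4 = 0.
That is s² + 7.032s + 134.4 = 0, so ω_n = 11.59 rad/s and ζ = 7.032/(2·11.59) = 0.3033.
%OS = 100·exp(−πζ/√(1−ζ²)) = 36.8%.

36.8%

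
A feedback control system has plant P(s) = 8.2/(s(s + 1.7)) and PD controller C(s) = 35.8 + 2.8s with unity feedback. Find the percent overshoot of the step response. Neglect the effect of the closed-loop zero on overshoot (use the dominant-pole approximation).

Forward path: (35.8 + 2.8s)·8.2/(s(s+1.7)). The closed-loop characteristic equation is s² + (1.7 + 8.2·2.8)s + 8.2·35.8 = 0.
That is s² + 24.66s + 293.6 = 0, so ω_n = 17.13 rad/s and ζ = 24.66/(2·17.13) = 0.7196.
%OS = 100·exp(−πζ/√(1−ζ²)) = 3.85%.

3.85%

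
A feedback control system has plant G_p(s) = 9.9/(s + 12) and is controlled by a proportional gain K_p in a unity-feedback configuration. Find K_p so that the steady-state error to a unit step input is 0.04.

K_p = 29.1

The loop is type 0, so e_ss(step) = 1/(1 + K_pos) with K_pos = K_p·G_p(0).
G_p(0) = 0.825. Require 1/(1 + K_p·0.825) = 0.04, so 1 + 0.825·K_p = 25.
K_p = (25 − 1)/0.825 = 29.1.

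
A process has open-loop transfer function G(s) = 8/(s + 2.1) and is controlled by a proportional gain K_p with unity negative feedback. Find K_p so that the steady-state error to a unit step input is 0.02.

For a type-0 loop with proportional control, e_ss = 1/(1 + K_p·G(0)).
G(0) = 3.81. Require 1/(1 + K_p·3.81) = 0.02, so 1 + 3.81·K_p = 50.
K_p = (50 − 1)/3.81 = 12.9.

K_p = 12.9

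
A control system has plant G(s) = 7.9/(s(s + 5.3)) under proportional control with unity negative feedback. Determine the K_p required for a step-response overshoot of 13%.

From %OS = 100·exp(−πζ/√(1−ζ²)) = 13%, ζ = −ln(0.13)/√(π²+ln²(0.13)) = 0.5446.
Characteristic equation s² + 5.3s + 7.9K_p = 0 gives ζ = 5.3/(2√(7.9K_p)).
Setting ζ = 0.5446: √(7.9K_p) = 5.3/(2·0.5446) = 4.866, so K_p = 23.67/7.9 = 3.

K_p = 3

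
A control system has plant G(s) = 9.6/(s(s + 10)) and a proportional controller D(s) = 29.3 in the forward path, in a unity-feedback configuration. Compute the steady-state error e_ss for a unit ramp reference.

The loop has one pole at the origin (type 1). Velocity error constant K_v = lim_{s→0} s·D(s)G(s) = 29.3·9.6/10 = 28.13.
Steady-state error to a unit ramp: e_ss = 1/K_v = 0.0356.

0.0356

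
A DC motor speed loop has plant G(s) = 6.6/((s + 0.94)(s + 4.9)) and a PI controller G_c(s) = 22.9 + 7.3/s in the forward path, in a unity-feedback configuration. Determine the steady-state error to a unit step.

0

The open loop G_c(s)G(s) has a pole at the origin (type 1), so the static position error constant is infinite and e_ss = 1/(1+∞) = 0.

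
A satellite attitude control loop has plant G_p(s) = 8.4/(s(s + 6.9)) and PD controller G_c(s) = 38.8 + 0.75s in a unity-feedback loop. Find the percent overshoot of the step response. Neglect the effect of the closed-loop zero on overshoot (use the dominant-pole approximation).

29.1%

Forward path: (38.8 + 0.75s)·8.4/(s(s+6.9)). The closed-loop characteristic equation is s² + (6.9 + 8.4·0.75)s + 8.4·38.8 = 0.
That is s² + 13.2s + 325.9 = 0, so ω_n = 18.05 rad/s and ζ = 13.2/(2·18.05) = 0.3656.
%OS = 100·exp(−πζ/√(1−ζ²)) = 29.1%.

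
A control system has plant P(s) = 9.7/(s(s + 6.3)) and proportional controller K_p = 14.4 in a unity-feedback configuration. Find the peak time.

Closed-loop characteristic equation: s² + 6.3s + 139.7 = 0, so ω_n = 11.82 rad/s and ζ = 6.3/(2·11.82) = 0.2665.
Damped frequency ω_d = ω_n√(1−ζ²) = 11.39 rad/s, so peak time T_p = π/ω_d = 0.276 s.

T_p = 0.276 s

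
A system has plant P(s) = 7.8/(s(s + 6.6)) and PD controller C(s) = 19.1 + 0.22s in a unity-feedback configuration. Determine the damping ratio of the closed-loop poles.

Forward path: (19.1 + 0.22s)·7.8/(s(s+6.6)). The closed-loop characteristic equation is s² + (6.6 + 7.8·0.22)s + 7.8·19.1 = 0.
That is s² + 8.316s + 149 = 0, so ω_n = 12.21 rad/s and ζ = 8.316/(2·12.21) = 0.3407.

ζ = 0.341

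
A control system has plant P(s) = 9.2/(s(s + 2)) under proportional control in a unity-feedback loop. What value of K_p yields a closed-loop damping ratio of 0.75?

Closed-loop characteristic equation: s² + 2s + K_p·9.2 = 0.
So ω_n = √(9.2K_p) and 2ζω_n = 2, giving ζ = 2/(2√(9.2K_p)).
Setting ζ = 0.75: √(9.2K_p) = 2/(2·0.75) = 1.333, so K_p = 1.778/9.2 = 0.193.

K_p = 0.193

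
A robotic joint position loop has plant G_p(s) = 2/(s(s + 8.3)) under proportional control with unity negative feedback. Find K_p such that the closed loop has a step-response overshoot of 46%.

From %OS = 100·exp(−πζ/√(1−ζ²)) = 46%, ζ = −ln(0.46)/√(π²+ln²(0.46)) = 0.24.
Characteristic equation s² + 8.3s + 2K_p = 0 gives ζ = 8.3/(2√(2K_p)).
Setting ζ = 0.24: √(2K_p) = 8.3/(2·0.24) = 17.29, so K_p = 299.1/2 = 150.

K_p = 150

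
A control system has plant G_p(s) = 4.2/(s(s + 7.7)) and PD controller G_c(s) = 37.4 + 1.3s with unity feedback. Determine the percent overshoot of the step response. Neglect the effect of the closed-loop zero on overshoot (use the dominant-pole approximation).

Forward path: (37.4 + 1.3s)·4.2/(s(s+7.7)). The closed-loop characteristic equation is s² + (7.7 + 4.2·1.3)s + 4.2·37.4 = 0.
That is s² + 13.16s + 157.1 = 0, so ω_n = 12.53 rad/s and ζ = 13.16/(2·12.53) = 0.525.
%OS = 100·exp(−πζ/√(1−ζ²)) = 14.4%.

14.4%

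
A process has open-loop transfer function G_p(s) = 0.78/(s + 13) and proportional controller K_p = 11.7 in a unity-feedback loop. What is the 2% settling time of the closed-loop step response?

Closed-loop transfer function: T(s) = K_p·G_p(s)/(1 + K_p·G_p(s)) = 9.126/(s + 13 + 9.126) = 9.126/(s + 22.13).
Time constant τ = 1/22.13 = 0.0452 s, so the 2% settling time is about 4τ = 0.181 s.

T_s ≈ 0.181 s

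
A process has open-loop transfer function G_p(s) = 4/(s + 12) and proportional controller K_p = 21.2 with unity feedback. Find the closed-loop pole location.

Closed-loop transfer function: T(s) = K_p·G_p(s)/(1 + K_p·G_p(s)) = 84.8/(s + 12 + 84.8) = 84.8/(s + 96.8).
The closed-loop pole is at s = −96.8.

s = -96.8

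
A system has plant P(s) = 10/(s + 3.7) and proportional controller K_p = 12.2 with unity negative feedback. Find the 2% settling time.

T_s ≈ 0.0318 s

Closed-loop transfer function: T(s) = K_p·P(s)/(1 + K_p·P(s)) = 122/(s + 3.7 + 122) = 122/(s + 125.7).
Time constant τ = 1/125.7 = 0.007955 s, so the 2% settling time is about 4τ = 0.0318 s.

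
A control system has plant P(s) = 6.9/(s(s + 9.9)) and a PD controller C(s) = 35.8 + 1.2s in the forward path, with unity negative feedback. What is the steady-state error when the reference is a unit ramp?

0.0401

The loop has one pole at the origin (type 1). Velocity error constant K_v = lim_{s→0} s·C(s)P(s) = 35.8·6.9/9.9 = 24.95.
Steady-state error to a unit ramp: e_ss = 1/K_v = 0.0401.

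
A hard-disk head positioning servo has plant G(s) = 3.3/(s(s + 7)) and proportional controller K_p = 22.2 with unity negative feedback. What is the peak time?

The closed-loop denominator s² + 7s + 73.26 gives ω_n = √73.26 = 8.559 and ζ = 7/(2ω_n) = 0.4089.
Damped frequency ω_d = ω_n√(1−ζ²) = 7.811 rad/s, so peak time T_p = π/ω_d = 0.402 s.

T_p = 0.402 s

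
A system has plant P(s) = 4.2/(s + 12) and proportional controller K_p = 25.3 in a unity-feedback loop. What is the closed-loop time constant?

τ = 0.00846 s

Closed-loop transfer function: T(s) = K_p·P(s)/(1 + K_p·P(s)) = 106.3/(s + 12 + 106.3) = 106.3/(s + 118.3).
Time constant τ = 1/118.3 = 0.00846 s.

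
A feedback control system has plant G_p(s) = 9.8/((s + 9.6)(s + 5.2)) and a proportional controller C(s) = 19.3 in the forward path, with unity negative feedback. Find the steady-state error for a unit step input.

0.209

The loop is type 0. Static position error constant K_pos = C(0)·G_p(0) = 19.3·0.1963 = 3.789.
Steady-state error to a unit step: e_ss = 1/(1+K_pos) = 1/4.789 = 0.209.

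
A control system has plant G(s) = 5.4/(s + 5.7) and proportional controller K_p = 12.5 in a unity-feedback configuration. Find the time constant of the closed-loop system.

Closed-loop transfer function: T(s) = K_p·G(s)/(1 + K_p·G(s)) = 67.5/(s + 5.7 + 67.5) = 67.5/(s + 73.2).
Time constant τ = 1/73.2 = 0.0137 s.

τ = 0.0137 s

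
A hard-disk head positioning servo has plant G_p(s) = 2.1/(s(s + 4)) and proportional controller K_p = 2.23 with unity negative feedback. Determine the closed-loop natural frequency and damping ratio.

ω_n = 2.16 rad/s, ζ = 0.924

With unity feedback the closed-loop characteristic equation is s² + 4s + 2.23·2.1 = s² + 4s + 4.683 = 0.
Matching s² + 2ζω_n s + ω_n²: ω_n = √4.683 = 2.164 rad/s and 2ζω_n = 4, so ζ = 4/(2·2.164) = 0.924.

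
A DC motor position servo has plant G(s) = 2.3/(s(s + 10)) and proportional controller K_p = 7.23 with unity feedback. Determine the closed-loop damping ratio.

ζ = 1.23

With unity feedback the closed-loop characteristic equation is s² + 10s + 7.23·2.3 = s² + 10s + 16.63 = 0.
So ω_n² = 16.63 ⇒ ω_n = 4.078 rad/s, and ζ = 10/(2ω_n) = 1.23.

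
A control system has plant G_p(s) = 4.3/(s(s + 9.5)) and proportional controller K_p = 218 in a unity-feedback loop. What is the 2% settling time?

T_s ≈ 0.842 s

From 1 + K_pG_p(s) = 0: s² + 9.5s + 937.4 = 0 ⇒ ω_n = 30.62, ζ = 0.1551.
2% settling time T_s ≈ 4/(ζω_n) = 4/4.75 = 0.842 s.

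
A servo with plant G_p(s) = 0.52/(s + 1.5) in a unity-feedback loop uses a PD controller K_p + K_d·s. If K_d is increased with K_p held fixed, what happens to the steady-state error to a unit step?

unchanged

K_d affects only the transient (the s-coefficient); the DC loop gain, and hence e_ss, depends only on K_p.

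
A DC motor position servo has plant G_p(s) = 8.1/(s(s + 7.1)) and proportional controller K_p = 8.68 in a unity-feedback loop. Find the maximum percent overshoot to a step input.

23%

From 1 + K_pG_p(s) = 0: s² + 7.1s + 70.31 = 0 ⇒ ω_n = 8.385, ζ = 0.4234.
%OS = 100·exp(−πζ/√(1−ζ²)) = 100·exp(−π·0.4234/√0.8208) = 23%.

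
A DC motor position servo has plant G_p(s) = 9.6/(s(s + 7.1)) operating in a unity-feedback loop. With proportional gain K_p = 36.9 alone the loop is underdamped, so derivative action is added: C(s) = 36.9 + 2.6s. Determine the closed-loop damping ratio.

Forward path: (36.9 + 2.6s)·9.6/(s(s+7.1)). The closed-loop characteristic equation is s² + (7.1 + 9.6·2.6)s + 9.6·36.9 = 0.
That is s² + 32.06s + 354.2 = 0, so ω_n = 18.82 rad/s and ζ = 32.06/(2·18.82) = 0.8517.

ζ = 0.852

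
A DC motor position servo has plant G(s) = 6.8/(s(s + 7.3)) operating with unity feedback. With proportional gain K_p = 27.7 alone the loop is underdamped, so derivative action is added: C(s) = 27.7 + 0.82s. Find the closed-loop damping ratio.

ζ = 0.469

Forward path: (27.7 + 0.82s)·6.8/(s(s+7.3)). The closed-loop characteristic equation is s² + (7.3 + 6.8·0.82)s + 6.8·27.7 = 0.
That is s² + 12.88s + 188.4 = 0, so ω_n = 13.72 rad/s and ζ = 12.88/(2·13.72) = 0.4691.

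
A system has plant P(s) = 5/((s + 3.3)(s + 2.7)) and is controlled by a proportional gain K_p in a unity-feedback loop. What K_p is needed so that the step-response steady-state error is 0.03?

K_p = 57.6

Steady-state error for a unit step on this type-0 loop is 1/(1 + K_p·P(0)).
P(0) = 0.5612. Require 1/(1 + K_p·0.5612) = 0.03, so 1 + 0.5612·K_p = 33.33.
K_p = (33.33 − 1)/0.5612 = 57.6.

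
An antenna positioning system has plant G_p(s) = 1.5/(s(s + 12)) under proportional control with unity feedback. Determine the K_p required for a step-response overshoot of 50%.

From %OS = 100·exp(−πζ/√(1−ζ²)) = 50%, ζ = −ln(0.5)/√(π²+ln²(0.5)) = 0.2155.
Characteristic equation s² + 12s + 1.5K_p = 0 gives ζ = 12/(2√(1.5K_p)).
Setting ζ = 0.2155: √(1.5K_p) = 12/(2·0.2155) = 27.85, so K_p = 775.5/1.5 = 517.

K_p = 517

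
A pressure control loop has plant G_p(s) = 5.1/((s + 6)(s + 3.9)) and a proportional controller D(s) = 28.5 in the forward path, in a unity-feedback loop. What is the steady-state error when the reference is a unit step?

0.139

The loop is type 0. Static position error constant K_pos = D(0)·G_p(0) = 28.5·0.2179 = 6.212.
Steady-state error to a unit step: e_ss = 1/(1+K_pos) = 1/7.212 = 0.139.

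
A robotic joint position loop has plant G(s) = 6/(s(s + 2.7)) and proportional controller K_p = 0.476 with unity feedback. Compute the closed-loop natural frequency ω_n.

The closed-loop denominator is s(s+2.7) + 0.476·6 = s² + 2.7s + 2.856.
So ω_n² = 2.856 ⇒ ω_n = 1.69 rad/s, and ζ = 2.7/(2ω_n) = 0.799.

ω_n = 1.69 rad/s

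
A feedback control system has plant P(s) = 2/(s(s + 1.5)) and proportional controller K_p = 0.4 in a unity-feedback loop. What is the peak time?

From 1 + K_pP(s) = 0: s² + 1.5s + 0.8 = 0 ⇒ ω_n = 0.8944, ζ = 0.8385.
Damped frequency ω_d = ω_n√(1−ζ²) = 0.4873 rad/s, so peak time T_p = π/ω_d = 6.45 s.

T_p = 6.45 s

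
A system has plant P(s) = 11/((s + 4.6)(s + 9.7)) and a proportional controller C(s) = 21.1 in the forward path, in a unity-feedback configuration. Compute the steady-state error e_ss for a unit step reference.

The loop is type 0. Static position error constant K_pos = C(0)·P(0) = 21.1·0.2465 = 5.202.
Steady-state error to a unit step: e_ss = 1/(1+K_pos) = 1/6.202 = 0.161.

0.161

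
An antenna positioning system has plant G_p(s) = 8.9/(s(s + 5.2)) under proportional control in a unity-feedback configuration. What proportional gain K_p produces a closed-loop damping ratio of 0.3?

K_p = 8.44

Closed-loop characteristic equation: s² + 5.2s + K_p·8.9 = 0.
So ω_n = √(8.9K_p) and 2ζω_n = 5.2, giving ζ = 5.2/(2√(8.9K_p)).
Setting ζ = 0.3: √(8.9K_p) = 5.2/(2·0.3) = 8.667, so K_p = 75.11/8.9 = 8.44.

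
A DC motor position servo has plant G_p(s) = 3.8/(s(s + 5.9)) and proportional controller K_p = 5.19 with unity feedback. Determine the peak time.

From 1 + K_pG_p(s) = 0: s² + 5.9s + 19.72 = 0 ⇒ ω_n = 4.441, ζ = 0.6643.
Damped frequency ω_d = ω_n√(1−ζ²) = 3.32 rad/s, so peak time T_p = π/ω_d = 0.946 s.

T_p = 0.946 s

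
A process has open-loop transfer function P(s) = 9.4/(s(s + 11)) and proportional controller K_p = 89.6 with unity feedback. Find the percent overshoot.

The closed-loop denominator s² + 11s + 842.2 gives ω_n = √842.2 = 29.02 and ζ = 11/(2ω_n) = 0.1895.
%OS = 100·exp(−πζ/√(1−ζ²)) = 100·exp(−π·0.1895/√0.9641) = 54.5%.

54.5%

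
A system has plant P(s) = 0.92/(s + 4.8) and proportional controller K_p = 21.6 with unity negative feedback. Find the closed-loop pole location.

Closed-loop transfer function: T(s) = K_p·P(s)/(1 + K_p·P(s)) = 19.87/(s + 4.8 + 19.87) = 19.87/(s + 24.67).
The closed-loop pole is at s = −24.67.

s = -24.67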